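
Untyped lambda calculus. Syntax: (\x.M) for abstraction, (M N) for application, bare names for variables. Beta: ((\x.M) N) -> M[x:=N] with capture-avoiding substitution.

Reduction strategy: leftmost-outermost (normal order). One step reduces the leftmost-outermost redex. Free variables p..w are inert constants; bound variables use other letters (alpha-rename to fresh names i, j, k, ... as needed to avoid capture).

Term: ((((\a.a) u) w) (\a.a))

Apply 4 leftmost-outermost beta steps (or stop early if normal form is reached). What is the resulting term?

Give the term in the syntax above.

Step 0: ((((\a.a) u) w) (\a.a))
Step 1: ((u w) (\a.a))
Step 2: (normal form reached)

Answer: ((u w) (\a.a))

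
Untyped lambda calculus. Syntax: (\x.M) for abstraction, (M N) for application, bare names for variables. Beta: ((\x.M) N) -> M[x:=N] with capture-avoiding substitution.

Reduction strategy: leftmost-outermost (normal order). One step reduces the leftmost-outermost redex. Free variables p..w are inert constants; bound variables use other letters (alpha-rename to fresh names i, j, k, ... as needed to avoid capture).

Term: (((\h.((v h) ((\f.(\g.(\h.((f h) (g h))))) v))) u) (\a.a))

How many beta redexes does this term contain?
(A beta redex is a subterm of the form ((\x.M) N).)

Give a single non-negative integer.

Answer: 2

Derivation:
Term: (((\h.((v h) ((\f.(\g.(\h.((f h) (g h))))) v))) u) (\a.a))
  Redex: ((\h.((v h) ((\f.(\g.(\h.((f h) (g h))))) v))) u)
  Redex: ((\f.(\g.(\h.((f h) (g h))))) v)
Total redexes: 2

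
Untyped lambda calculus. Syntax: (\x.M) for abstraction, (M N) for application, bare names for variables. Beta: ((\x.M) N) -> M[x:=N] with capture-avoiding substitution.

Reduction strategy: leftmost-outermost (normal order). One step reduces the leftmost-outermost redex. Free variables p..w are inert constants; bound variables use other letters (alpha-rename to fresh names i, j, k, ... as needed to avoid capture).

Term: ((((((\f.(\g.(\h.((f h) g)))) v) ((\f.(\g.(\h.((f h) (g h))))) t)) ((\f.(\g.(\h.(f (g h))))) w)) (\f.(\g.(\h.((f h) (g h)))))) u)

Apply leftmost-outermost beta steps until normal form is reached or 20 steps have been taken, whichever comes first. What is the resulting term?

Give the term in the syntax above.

Step 0: ((((((\f.(\g.(\h.((f h) g)))) v) ((\f.(\g.(\h.((f h) (g h))))) t)) ((\f.(\g.(\h.(f (g h))))) w)) (\f.(\g.(\h.((f h) (g h)))))) u)
Step 1: (((((\g.(\h.((v h) g))) ((\f.(\g.(\h.((f h) (g h))))) t)) ((\f.(\g.(\h.(f (g h))))) w)) (\f.(\g.(\h.((f h) (g h)))))) u)
Step 2: ((((\h.((v h) ((\f.(\g.(\h.((f h) (g h))))) t))) ((\f.(\g.(\h.(f (g h))))) w)) (\f.(\g.(\h.((f h) (g h)))))) u)
Step 3: ((((v ((\f.(\g.(\h.(f (g h))))) w)) ((\f.(\g.(\h.((f h) (g h))))) t)) (\f.(\g.(\h.((f h) (g h)))))) u)
Step 4: ((((v (\g.(\h.(w (g h))))) ((\f.(\g.(\h.((f h) (g h))))) t)) (\f.(\g.(\h.((f h) (g h)))))) u)
Step 5: ((((v (\g.(\h.(w (g h))))) (\g.(\h.((t h) (g h))))) (\f.(\g.(\h.((f h) (g h)))))) u)

Answer: ((((v (\g.(\h.(w (g h))))) (\g.(\h.((t h) (g h))))) (\f.(\g.(\h.((f h) (g h)))))) u)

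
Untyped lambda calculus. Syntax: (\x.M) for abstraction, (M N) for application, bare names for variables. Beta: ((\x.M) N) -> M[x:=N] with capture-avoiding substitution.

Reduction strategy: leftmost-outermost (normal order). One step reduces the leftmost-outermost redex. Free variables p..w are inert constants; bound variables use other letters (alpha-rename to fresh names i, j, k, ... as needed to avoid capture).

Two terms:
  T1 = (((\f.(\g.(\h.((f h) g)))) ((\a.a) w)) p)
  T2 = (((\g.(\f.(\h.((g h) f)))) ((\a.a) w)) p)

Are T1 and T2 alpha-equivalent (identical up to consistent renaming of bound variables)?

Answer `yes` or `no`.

Term 1: (((\f.(\g.(\h.((f h) g)))) ((\a.a) w)) p)
Term 2: (((\g.(\f.(\h.((g h) f)))) ((\a.a) w)) p)
Alpha-equivalence: compare structure up to binder renaming.
Result: True

Answer: yes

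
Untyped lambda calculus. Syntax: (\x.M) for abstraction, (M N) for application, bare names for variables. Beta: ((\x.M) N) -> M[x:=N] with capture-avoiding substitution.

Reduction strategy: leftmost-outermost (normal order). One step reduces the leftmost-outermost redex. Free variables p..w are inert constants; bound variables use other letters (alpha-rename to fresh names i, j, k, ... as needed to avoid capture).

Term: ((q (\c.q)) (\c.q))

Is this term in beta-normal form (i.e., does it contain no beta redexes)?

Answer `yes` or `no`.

Term: ((q (\c.q)) (\c.q))
No beta redexes found.

Answer: yes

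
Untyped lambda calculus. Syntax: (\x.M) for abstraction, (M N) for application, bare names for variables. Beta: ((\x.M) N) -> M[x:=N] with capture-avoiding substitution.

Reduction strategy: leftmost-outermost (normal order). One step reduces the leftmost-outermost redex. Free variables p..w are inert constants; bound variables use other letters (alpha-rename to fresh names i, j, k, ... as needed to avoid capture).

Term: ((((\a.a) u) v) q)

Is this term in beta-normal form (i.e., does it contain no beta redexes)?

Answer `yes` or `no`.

Answer: no

Derivation:
Term: ((((\a.a) u) v) q)
Found 1 beta redex(es).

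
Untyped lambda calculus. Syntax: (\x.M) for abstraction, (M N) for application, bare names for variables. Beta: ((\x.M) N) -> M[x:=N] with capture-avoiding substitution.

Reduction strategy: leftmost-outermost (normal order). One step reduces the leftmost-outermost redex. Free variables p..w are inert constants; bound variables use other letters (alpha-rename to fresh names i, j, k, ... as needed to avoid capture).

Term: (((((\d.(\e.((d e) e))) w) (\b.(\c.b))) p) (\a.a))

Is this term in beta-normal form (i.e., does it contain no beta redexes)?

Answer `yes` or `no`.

Term: (((((\d.(\e.((d e) e))) w) (\b.(\c.b))) p) (\a.a))
Found 1 beta redex(es).

Answer: no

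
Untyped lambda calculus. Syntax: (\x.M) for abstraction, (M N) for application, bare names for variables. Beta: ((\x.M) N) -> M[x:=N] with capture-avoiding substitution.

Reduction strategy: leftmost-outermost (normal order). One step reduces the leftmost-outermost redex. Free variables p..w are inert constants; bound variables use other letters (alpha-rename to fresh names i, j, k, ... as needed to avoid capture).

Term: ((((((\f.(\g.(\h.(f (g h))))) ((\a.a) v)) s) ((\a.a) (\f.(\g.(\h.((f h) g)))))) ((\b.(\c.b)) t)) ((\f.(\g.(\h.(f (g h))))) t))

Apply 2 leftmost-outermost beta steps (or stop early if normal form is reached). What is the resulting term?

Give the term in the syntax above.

Step 0: ((((((\f.(\g.(\h.(f (g h))))) ((\a.a) v)) s) ((\a.a) (\f.(\g.(\h.((f h) g)))))) ((\b.(\c.b)) t)) ((\f.(\g.(\h.(f (g h))))) t))
Step 1: (((((\g.(\h.(((\a.a) v) (g h)))) s) ((\a.a) (\f.(\g.(\h.((f h) g)))))) ((\b.(\c.b)) t)) ((\f.(\g.(\h.(f (g h))))) t))
Step 2: ((((\h.(((\a.a) v) (s h))) ((\a.a) (\f.(\g.(\h.((f h) g)))))) ((\b.(\c.b)) t)) ((\f.(\g.(\h.(f (g h))))) t))

Answer: ((((\h.(((\a.a) v) (s h))) ((\a.a) (\f.(\g.(\h.((f h) g)))))) ((\b.(\c.b)) t)) ((\f.(\g.(\h.(f (g h))))) t))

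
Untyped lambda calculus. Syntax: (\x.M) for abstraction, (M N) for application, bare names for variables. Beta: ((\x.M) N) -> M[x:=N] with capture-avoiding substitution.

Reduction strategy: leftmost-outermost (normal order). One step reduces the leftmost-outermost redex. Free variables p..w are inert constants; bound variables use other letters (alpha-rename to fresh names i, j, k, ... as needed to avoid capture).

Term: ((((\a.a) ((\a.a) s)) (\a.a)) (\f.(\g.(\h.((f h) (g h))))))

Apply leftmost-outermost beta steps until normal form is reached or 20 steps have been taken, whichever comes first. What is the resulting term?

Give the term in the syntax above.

Step 0: ((((\a.a) ((\a.a) s)) (\a.a)) (\f.(\g.(\h.((f h) (g h))))))
Step 1: ((((\a.a) s) (\a.a)) (\f.(\g.(\h.((f h) (g h))))))
Step 2: ((s (\a.a)) (\f.(\g.(\h.((f h) (g h))))))

Answer: ((s (\a.a)) (\f.(\g.(\h.((f h) (g h))))))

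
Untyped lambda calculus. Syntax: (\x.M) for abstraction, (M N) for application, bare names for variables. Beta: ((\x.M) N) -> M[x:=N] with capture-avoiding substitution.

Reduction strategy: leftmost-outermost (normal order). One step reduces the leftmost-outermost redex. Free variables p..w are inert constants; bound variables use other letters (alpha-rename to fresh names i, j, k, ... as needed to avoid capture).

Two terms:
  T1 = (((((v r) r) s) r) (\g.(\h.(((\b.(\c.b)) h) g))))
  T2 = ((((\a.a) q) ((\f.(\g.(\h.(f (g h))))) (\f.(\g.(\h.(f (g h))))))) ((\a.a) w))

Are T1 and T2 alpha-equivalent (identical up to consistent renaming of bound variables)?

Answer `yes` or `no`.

Term 1: (((((v r) r) s) r) (\g.(\h.(((\b.(\c.b)) h) g))))
Term 2: ((((\a.a) q) ((\f.(\g.(\h.(f (g h))))) (\f.(\g.(\h.(f (g h))))))) ((\a.a) w))
Alpha-equivalence: compare structure up to binder renaming.
Result: False

Answer: no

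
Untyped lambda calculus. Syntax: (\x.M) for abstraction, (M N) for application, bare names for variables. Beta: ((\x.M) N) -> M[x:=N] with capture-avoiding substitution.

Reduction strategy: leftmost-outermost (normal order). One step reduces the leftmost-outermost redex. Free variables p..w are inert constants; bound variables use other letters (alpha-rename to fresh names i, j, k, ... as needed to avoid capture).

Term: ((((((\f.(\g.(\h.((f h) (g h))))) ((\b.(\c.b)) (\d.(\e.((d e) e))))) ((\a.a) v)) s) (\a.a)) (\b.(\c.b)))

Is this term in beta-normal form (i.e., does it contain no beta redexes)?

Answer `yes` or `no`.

Term: ((((((\f.(\g.(\h.((f h) (g h))))) ((\b.(\c.b)) (\d.(\e.((d e) e))))) ((\a.a) v)) s) (\a.a)) (\b.(\c.b)))
Found 3 beta redex(es).

Answer: no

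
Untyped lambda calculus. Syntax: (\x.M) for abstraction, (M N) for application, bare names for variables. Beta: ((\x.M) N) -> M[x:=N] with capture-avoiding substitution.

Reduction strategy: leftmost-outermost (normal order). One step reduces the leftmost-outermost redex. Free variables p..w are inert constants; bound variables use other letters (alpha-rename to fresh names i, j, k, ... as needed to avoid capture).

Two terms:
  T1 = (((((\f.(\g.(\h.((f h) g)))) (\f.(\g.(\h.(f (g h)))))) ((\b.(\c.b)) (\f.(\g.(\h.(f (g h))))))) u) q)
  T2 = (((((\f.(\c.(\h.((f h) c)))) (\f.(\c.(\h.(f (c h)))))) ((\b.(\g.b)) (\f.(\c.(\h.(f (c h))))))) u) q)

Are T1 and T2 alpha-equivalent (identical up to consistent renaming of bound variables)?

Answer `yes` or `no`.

Term 1: (((((\f.(\g.(\h.((f h) g)))) (\f.(\g.(\h.(f (g h)))))) ((\b.(\c.b)) (\f.(\g.(\h.(f (g h))))))) u) q)
Term 2: (((((\f.(\c.(\h.((f h) c)))) (\f.(\c.(\h.(f (c h)))))) ((\b.(\g.b)) (\f.(\c.(\h.(f (c h))))))) u) q)
Alpha-equivalence: compare structure up to binder renaming.
Result: True

Answer: yes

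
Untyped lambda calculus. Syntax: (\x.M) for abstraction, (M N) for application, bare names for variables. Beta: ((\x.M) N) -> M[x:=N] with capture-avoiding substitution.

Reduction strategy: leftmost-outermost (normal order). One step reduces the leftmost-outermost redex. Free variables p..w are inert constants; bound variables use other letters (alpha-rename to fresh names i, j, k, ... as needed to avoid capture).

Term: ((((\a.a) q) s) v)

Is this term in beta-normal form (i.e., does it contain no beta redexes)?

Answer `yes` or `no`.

Term: ((((\a.a) q) s) v)
Found 1 beta redex(es).

Answer: no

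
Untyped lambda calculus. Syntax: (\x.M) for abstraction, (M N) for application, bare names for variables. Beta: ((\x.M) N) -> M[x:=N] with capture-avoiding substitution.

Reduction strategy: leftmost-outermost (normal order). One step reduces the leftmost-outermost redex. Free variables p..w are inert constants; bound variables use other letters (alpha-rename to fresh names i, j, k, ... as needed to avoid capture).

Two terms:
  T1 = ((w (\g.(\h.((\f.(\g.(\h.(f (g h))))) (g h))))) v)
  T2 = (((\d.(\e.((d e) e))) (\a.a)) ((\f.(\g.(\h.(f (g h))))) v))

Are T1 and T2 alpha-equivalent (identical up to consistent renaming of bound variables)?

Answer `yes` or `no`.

Term 1: ((w (\g.(\h.((\f.(\g.(\h.(f (g h))))) (g h))))) v)
Term 2: (((\d.(\e.((d e) e))) (\a.a)) ((\f.(\g.(\h.(f (g h))))) v))
Alpha-equivalence: compare structure up to binder renaming.
Result: False

Answer: no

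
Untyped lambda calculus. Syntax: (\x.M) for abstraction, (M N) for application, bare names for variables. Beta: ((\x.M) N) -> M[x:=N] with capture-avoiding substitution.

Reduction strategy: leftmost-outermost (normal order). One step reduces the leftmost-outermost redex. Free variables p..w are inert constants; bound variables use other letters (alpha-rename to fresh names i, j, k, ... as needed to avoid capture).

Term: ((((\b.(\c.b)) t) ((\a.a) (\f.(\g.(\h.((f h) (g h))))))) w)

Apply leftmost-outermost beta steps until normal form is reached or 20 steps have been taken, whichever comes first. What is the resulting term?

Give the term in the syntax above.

Step 0: ((((\b.(\c.b)) t) ((\a.a) (\f.(\g.(\h.((f h) (g h))))))) w)
Step 1: (((\c.t) ((\a.a) (\f.(\g.(\h.((f h) (g h))))))) w)
Step 2: (t w)

Answer: (t w)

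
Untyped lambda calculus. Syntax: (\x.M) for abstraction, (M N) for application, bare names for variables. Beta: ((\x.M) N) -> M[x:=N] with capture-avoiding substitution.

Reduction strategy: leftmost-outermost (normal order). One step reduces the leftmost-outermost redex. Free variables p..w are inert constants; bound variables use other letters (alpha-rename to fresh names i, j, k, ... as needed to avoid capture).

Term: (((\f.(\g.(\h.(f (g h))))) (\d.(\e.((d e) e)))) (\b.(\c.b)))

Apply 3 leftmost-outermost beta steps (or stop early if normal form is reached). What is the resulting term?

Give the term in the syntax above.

Answer: (\h.(\e.((((\b.(\c.b)) h) e) e)))

Derivation:
Step 0: (((\f.(\g.(\h.(f (g h))))) (\d.(\e.((d e) e)))) (\b.(\c.b)))
Step 1: ((\g.(\h.((\d.(\e.((d e) e))) (g h)))) (\b.(\c.b)))
Step 2: (\h.((\d.(\e.((d e) e))) ((\b.(\c.b)) h)))
Step 3: (\h.(\e.((((\b.(\c.b)) h) e) e)))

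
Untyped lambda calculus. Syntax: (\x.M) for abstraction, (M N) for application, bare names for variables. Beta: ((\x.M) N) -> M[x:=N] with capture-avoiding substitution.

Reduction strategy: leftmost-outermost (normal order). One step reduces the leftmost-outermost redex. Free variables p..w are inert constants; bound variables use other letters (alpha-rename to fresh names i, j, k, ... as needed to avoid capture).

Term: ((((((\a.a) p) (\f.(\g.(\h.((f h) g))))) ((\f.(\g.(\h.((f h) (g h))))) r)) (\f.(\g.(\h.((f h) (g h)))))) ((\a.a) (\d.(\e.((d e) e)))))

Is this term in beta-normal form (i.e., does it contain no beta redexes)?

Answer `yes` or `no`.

Answer: no

Derivation:
Term: ((((((\a.a) p) (\f.(\g.(\h.((f h) g))))) ((\f.(\g.(\h.((f h) (g h))))) r)) (\f.(\g.(\h.((f h) (g h)))))) ((\a.a) (\d.(\e.((d e) e)))))
Found 3 beta redex(es).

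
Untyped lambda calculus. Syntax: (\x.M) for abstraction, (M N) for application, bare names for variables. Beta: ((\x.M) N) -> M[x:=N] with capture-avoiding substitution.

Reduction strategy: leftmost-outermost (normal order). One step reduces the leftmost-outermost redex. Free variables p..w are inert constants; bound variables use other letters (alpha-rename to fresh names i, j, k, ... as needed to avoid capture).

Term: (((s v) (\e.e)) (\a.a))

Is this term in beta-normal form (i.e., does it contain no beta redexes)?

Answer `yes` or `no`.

Answer: yes

Derivation:
Term: (((s v) (\e.e)) (\a.a))
No beta redexes found.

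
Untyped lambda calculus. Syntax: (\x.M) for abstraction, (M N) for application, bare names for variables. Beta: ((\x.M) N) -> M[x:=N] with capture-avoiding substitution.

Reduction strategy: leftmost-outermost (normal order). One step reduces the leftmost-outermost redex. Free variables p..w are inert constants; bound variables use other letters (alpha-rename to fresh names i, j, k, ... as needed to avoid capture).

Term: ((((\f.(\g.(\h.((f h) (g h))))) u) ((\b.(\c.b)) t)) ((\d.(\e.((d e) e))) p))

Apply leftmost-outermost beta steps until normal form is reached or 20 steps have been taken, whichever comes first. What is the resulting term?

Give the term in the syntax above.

Step 0: ((((\f.(\g.(\h.((f h) (g h))))) u) ((\b.(\c.b)) t)) ((\d.(\e.((d e) e))) p))
Step 1: (((\g.(\h.((u h) (g h)))) ((\b.(\c.b)) t)) ((\d.(\e.((d e) e))) p))
Step 2: ((\h.((u h) (((\b.(\c.b)) t) h))) ((\d.(\e.((d e) e))) p))
Step 3: ((u ((\d.(\e.((d e) e))) p)) (((\b.(\c.b)) t) ((\d.(\e.((d e) e))) p)))
Step 4: ((u (\e.((p e) e))) (((\b.(\c.b)) t) ((\d.(\e.((d e) e))) p)))
Step 5: ((u (\e.((p e) e))) ((\c.t) ((\d.(\e.((d e) e))) p)))
Step 6: ((u (\e.((p e) e))) t)

Answer: ((u (\e.((p e) e))) t)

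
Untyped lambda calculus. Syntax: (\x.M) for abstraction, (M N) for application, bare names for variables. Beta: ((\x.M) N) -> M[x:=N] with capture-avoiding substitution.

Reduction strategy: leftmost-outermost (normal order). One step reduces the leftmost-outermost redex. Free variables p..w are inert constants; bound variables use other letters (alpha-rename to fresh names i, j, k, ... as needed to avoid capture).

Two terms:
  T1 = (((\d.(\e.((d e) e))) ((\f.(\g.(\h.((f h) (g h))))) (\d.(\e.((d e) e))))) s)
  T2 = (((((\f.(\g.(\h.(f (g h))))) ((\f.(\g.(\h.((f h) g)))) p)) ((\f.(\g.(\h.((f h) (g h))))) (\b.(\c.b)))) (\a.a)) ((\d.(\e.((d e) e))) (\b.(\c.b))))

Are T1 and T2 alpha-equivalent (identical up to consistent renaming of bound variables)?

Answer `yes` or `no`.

Term 1: (((\d.(\e.((d e) e))) ((\f.(\g.(\h.((f h) (g h))))) (\d.(\e.((d e) e))))) s)
Term 2: (((((\f.(\g.(\h.(f (g h))))) ((\f.(\g.(\h.((f h) g)))) p)) ((\f.(\g.(\h.((f h) (g h))))) (\b.(\c.b)))) (\a.a)) ((\d.(\e.((d e) e))) (\b.(\c.b))))
Alpha-equivalence: compare structure up to binder renaming.
Result: False

Answer: no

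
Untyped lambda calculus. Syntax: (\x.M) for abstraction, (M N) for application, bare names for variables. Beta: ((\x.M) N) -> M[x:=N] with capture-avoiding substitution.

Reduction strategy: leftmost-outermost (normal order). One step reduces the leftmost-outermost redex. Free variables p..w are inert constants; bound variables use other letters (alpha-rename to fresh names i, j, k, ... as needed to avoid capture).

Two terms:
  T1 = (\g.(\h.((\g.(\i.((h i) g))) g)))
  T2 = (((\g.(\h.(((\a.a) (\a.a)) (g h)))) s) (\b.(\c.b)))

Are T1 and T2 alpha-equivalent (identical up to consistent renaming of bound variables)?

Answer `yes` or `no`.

Term 1: (\g.(\h.((\g.(\i.((h i) g))) g)))
Term 2: (((\g.(\h.(((\a.a) (\a.a)) (g h)))) s) (\b.(\c.b)))
Alpha-equivalence: compare structure up to binder renaming.
Result: False

Answer: no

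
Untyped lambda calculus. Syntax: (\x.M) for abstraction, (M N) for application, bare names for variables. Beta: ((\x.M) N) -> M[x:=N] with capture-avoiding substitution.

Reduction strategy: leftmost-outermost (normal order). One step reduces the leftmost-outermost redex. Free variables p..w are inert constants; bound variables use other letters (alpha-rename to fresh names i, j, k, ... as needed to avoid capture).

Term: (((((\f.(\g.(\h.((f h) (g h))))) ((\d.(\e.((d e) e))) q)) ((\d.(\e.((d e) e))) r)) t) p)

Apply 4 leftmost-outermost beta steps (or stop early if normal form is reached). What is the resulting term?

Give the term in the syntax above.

Answer: ((((\e.((q e) e)) t) (((\d.(\e.((d e) e))) r) t)) p)

Derivation:
Step 0: (((((\f.(\g.(\h.((f h) (g h))))) ((\d.(\e.((d e) e))) q)) ((\d.(\e.((d e) e))) r)) t) p)
Step 1: ((((\g.(\h.((((\d.(\e.((d e) e))) q) h) (g h)))) ((\d.(\e.((d e) e))) r)) t) p)
Step 2: (((\h.((((\d.(\e.((d e) e))) q) h) (((\d.(\e.((d e) e))) r) h))) t) p)
Step 3: (((((\d.(\e.((d e) e))) q) t) (((\d.(\e.((d e) e))) r) t)) p)
Step 4: ((((\e.((q e) e)) t) (((\d.(\e.((d e) e))) r) t)) p)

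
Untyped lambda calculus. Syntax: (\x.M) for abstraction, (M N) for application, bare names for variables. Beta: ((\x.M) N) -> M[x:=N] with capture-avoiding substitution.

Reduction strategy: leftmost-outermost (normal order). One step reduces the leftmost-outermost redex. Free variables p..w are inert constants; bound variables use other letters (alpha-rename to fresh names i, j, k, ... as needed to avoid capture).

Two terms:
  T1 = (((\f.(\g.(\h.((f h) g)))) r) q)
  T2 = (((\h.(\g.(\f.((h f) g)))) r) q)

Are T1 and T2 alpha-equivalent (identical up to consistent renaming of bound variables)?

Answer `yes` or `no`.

Term 1: (((\f.(\g.(\h.((f h) g)))) r) q)
Term 2: (((\h.(\g.(\f.((h f) g)))) r) q)
Alpha-equivalence: compare structure up to binder renaming.
Result: True

Answer: yes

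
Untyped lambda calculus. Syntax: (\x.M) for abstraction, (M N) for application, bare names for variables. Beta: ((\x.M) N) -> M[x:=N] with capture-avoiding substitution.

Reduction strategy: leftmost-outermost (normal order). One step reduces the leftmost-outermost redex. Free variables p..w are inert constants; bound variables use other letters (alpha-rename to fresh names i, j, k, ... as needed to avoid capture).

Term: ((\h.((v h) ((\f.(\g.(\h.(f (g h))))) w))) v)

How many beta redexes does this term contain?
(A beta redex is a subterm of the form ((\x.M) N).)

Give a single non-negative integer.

Term: ((\h.((v h) ((\f.(\g.(\h.(f (g h))))) w))) v)
  Redex: ((\h.((v h) ((\f.(\g.(\h.(f (g h))))) w))) v)
  Redex: ((\f.(\g.(\h.(f (g h))))) w)
Total redexes: 2

Answer: 2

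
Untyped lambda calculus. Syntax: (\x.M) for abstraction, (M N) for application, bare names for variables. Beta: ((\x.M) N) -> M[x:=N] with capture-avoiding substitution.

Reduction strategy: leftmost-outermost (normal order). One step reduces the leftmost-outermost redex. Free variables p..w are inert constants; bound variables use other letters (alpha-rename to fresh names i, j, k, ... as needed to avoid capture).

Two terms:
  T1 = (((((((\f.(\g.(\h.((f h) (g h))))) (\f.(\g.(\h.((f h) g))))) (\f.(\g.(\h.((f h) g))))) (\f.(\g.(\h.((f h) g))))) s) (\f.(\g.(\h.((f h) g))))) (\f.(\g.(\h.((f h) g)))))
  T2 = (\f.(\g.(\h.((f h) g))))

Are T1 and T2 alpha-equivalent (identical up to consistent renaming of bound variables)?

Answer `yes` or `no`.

Term 1: (((((((\f.(\g.(\h.((f h) (g h))))) (\f.(\g.(\h.((f h) g))))) (\f.(\g.(\h.((f h) g))))) (\f.(\g.(\h.((f h) g))))) s) (\f.(\g.(\h.((f h) g))))) (\f.(\g.(\h.((f h) g)))))
Term 2: (\f.(\g.(\h.((f h) g))))
Alpha-equivalence: compare structure up to binder renaming.
Result: False

Answer: no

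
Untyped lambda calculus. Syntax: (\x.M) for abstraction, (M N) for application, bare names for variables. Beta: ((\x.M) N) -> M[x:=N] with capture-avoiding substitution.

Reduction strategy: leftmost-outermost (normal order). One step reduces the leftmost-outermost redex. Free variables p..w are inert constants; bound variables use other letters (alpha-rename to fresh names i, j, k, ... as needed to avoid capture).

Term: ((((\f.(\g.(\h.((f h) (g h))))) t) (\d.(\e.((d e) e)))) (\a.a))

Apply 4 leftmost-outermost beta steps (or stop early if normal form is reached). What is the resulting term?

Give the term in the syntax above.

Step 0: ((((\f.(\g.(\h.((f h) (g h))))) t) (\d.(\e.((d e) e)))) (\a.a))
Step 1: (((\g.(\h.((t h) (g h)))) (\d.(\e.((d e) e)))) (\a.a))
Step 2: ((\h.((t h) ((\d.(\e.((d e) e))) h))) (\a.a))
Step 3: ((t (\a.a)) ((\d.(\e.((d e) e))) (\a.a)))
Step 4: ((t (\a.a)) (\e.(((\a.a) e) e)))

Answer: ((t (\a.a)) (\e.(((\a.a) e) e)))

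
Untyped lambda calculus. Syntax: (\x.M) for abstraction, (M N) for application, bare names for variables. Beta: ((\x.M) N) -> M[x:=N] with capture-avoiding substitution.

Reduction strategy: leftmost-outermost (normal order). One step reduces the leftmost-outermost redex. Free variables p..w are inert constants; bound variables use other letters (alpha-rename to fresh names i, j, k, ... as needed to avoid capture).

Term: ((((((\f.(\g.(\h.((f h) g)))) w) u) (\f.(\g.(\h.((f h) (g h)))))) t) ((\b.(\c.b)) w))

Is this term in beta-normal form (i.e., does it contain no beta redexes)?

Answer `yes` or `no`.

Answer: no

Derivation:
Term: ((((((\f.(\g.(\h.((f h) g)))) w) u) (\f.(\g.(\h.((f h) (g h)))))) t) ((\b.(\c.b)) w))
Found 2 beta redex(es).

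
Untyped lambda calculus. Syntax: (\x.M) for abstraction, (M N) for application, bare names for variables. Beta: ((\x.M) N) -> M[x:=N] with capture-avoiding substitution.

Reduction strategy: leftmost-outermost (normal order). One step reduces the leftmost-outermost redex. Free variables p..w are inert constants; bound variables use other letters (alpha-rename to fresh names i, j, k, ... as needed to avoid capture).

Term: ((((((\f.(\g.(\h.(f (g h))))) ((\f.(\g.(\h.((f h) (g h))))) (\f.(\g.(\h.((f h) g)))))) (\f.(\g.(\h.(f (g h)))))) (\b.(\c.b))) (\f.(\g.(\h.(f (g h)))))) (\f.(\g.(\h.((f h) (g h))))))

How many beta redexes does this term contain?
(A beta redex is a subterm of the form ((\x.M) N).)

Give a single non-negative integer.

Answer: 2

Derivation:
Term: ((((((\f.(\g.(\h.(f (g h))))) ((\f.(\g.(\h.((f h) (g h))))) (\f.(\g.(\h.((f h) g)))))) (\f.(\g.(\h.(f (g h)))))) (\b.(\c.b))) (\f.(\g.(\h.(f (g h)))))) (\f.(\g.(\h.((f h) (g h))))))
  Redex: ((\f.(\g.(\h.(f (g h))))) ((\f.(\g.(\h.((f h) (g h))))) (\f.(\g.(\h.((f h) g))))))
  Redex: ((\f.(\g.(\h.((f h) (g h))))) (\f.(\g.(\h.((f h) g)))))
Total redexes: 2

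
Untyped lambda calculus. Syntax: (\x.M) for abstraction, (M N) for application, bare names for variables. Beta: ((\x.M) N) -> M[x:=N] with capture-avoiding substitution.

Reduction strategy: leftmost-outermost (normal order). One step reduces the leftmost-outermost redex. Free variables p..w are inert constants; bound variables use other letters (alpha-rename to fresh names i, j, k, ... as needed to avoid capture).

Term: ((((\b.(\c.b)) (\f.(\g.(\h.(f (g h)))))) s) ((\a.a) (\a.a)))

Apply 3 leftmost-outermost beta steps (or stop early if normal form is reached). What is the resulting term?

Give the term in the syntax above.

Answer: (\g.(\h.(((\a.a) (\a.a)) (g h))))

Derivation:
Step 0: ((((\b.(\c.b)) (\f.(\g.(\h.(f (g h)))))) s) ((\a.a) (\a.a)))
Step 1: (((\c.(\f.(\g.(\h.(f (g h)))))) s) ((\a.a) (\a.a)))
Step 2: ((\f.(\g.(\h.(f (g h))))) ((\a.a) (\a.a)))
Step 3: (\g.(\h.(((\a.a) (\a.a)) (g h))))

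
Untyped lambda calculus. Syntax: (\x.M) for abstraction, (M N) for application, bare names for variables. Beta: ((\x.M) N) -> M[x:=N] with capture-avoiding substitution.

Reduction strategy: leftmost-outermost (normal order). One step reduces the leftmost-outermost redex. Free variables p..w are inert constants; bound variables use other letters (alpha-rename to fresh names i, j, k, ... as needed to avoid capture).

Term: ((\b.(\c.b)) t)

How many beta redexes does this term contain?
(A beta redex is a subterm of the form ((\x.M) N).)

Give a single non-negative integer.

Term: ((\b.(\c.b)) t)
  Redex: ((\b.(\c.b)) t)
Total redexes: 1

Answer: 1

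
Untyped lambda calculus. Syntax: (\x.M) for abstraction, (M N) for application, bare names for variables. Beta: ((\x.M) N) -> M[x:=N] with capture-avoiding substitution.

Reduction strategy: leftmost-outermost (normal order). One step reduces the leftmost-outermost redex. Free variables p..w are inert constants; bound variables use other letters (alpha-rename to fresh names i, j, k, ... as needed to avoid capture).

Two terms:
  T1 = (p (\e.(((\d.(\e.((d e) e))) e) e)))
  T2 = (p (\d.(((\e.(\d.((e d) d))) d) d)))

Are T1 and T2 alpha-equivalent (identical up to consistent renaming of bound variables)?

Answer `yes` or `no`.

Answer: yes

Derivation:
Term 1: (p (\e.(((\d.(\e.((d e) e))) e) e)))
Term 2: (p (\d.(((\e.(\d.((e d) d))) d) d)))
Alpha-equivalence: compare structure up to binder renaming.
Result: True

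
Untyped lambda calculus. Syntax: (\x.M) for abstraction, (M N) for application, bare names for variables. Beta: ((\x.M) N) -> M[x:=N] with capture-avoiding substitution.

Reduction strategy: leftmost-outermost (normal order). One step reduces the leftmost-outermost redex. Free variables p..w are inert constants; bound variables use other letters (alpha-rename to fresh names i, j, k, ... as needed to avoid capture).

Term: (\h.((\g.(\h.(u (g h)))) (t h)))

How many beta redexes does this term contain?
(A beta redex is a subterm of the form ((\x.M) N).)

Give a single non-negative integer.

Term: (\h.((\g.(\h.(u (g h)))) (t h)))
  Redex: ((\g.(\h.(u (g h)))) (t h))
Total redexes: 1

Answer: 1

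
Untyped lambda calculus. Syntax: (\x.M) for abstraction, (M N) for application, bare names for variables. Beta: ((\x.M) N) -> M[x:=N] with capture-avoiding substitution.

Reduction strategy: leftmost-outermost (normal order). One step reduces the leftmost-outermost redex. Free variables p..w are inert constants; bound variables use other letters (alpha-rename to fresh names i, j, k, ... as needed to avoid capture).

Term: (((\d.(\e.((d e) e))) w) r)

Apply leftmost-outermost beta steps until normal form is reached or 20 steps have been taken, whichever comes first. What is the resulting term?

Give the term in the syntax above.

Step 0: (((\d.(\e.((d e) e))) w) r)
Step 1: ((\e.((w e) e)) r)
Step 2: ((w r) r)

Answer: ((w r) r)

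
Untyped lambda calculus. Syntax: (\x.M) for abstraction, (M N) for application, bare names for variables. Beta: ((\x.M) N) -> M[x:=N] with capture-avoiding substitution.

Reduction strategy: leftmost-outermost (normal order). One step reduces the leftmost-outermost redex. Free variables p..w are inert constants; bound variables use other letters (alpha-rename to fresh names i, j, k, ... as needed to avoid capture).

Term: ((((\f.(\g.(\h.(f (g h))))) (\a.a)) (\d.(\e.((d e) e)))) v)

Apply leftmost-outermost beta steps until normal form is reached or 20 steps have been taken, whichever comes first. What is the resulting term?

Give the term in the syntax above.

Step 0: ((((\f.(\g.(\h.(f (g h))))) (\a.a)) (\d.(\e.((d e) e)))) v)
Step 1: (((\g.(\h.((\a.a) (g h)))) (\d.(\e.((d e) e)))) v)
Step 2: ((\h.((\a.a) ((\d.(\e.((d e) e))) h))) v)
Step 3: ((\a.a) ((\d.(\e.((d e) e))) v))
Step 4: ((\d.(\e.((d e) e))) v)
Step 5: (\e.((v e) e))

Answer: (\e.((v e) e))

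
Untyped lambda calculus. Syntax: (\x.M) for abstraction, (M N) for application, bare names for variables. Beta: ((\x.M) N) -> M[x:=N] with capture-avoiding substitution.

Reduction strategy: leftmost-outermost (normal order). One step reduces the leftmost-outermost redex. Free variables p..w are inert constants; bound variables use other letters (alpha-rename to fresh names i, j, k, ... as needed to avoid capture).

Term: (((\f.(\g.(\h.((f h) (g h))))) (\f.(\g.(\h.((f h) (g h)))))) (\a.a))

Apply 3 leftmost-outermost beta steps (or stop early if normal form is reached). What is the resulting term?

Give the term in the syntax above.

Answer: (\h.((\g.(\i.((h i) (g i)))) ((\a.a) h)))

Derivation:
Step 0: (((\f.(\g.(\h.((f h) (g h))))) (\f.(\g.(\h.((f h) (g h)))))) (\a.a))
Step 1: ((\g.(\h.(((\f.(\g.(\h.((f h) (g h))))) h) (g h)))) (\a.a))
Step 2: (\h.(((\f.(\g.(\h.((f h) (g h))))) h) ((\a.a) h)))
Step 3: (\h.((\g.(\i.((h i) (g i)))) ((\a.a) h)))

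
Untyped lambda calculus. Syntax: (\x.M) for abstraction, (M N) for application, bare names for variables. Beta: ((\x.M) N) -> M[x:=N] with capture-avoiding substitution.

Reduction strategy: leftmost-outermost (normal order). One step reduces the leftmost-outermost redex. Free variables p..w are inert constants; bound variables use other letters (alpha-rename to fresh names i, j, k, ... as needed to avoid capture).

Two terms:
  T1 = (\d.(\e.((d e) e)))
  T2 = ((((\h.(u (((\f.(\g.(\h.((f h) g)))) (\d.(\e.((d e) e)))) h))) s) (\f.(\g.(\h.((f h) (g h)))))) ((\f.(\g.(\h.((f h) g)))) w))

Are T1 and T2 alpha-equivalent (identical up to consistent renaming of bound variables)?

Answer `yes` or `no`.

Answer: no

Derivation:
Term 1: (\d.(\e.((d e) e)))
Term 2: ((((\h.(u (((\f.(\g.(\h.((f h) g)))) (\d.(\e.((d e) e)))) h))) s) (\f.(\g.(\h.((f h) (g h)))))) ((\f.(\g.(\h.((f h) g)))) w))
Alpha-equivalence: compare structure up to binder renaming.
Result: False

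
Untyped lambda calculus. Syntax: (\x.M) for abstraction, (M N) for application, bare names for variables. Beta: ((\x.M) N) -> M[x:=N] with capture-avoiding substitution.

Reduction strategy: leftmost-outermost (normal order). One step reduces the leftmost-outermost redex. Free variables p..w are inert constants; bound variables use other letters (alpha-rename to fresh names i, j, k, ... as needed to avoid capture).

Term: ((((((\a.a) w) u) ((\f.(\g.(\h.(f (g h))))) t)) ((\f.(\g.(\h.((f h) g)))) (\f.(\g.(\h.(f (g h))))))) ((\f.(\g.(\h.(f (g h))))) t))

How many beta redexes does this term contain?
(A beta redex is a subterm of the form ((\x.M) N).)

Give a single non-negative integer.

Answer: 4

Derivation:
Term: ((((((\a.a) w) u) ((\f.(\g.(\h.(f (g h))))) t)) ((\f.(\g.(\h.((f h) g)))) (\f.(\g.(\h.(f (g h))))))) ((\f.(\g.(\h.(f (g h))))) t))
  Redex: ((\a.a) w)
  Redex: ((\f.(\g.(\h.(f (g h))))) t)
  Redex: ((\f.(\g.(\h.((f h) g)))) (\f.(\g.(\h.(f (g h))))))
  Redex: ((\f.(\g.(\h.(f (g h))))) t)
Total redexes: 4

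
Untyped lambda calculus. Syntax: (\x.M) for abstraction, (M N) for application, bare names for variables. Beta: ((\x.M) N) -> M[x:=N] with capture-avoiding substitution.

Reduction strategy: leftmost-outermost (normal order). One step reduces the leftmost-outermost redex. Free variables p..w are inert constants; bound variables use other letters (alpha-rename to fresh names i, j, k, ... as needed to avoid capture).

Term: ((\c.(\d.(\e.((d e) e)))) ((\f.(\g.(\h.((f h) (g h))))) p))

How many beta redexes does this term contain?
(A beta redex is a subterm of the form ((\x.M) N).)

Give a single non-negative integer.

Term: ((\c.(\d.(\e.((d e) e)))) ((\f.(\g.(\h.((f h) (g h))))) p))
  Redex: ((\c.(\d.(\e.((d e) e)))) ((\f.(\g.(\h.((f h) (g h))))) p))
  Redex: ((\f.(\g.(\h.((f h) (g h))))) p)
Total redexes: 2

Answer: 2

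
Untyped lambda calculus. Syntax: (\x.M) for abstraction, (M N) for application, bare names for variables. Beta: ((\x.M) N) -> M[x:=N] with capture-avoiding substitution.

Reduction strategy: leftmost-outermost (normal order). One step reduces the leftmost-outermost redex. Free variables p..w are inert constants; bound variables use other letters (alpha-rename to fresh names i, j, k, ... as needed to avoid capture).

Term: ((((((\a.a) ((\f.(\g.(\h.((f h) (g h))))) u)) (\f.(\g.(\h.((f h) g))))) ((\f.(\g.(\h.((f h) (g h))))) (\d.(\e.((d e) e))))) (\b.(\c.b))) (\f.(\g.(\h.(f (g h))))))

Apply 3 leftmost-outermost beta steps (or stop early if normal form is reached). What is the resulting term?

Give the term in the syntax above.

Step 0: ((((((\a.a) ((\f.(\g.(\h.((f h) (g h))))) u)) (\f.(\g.(\h.((f h) g))))) ((\f.(\g.(\h.((f h) (g h))))) (\d.(\e.((d e) e))))) (\b.(\c.b))) (\f.(\g.(\h.(f (g h))))))
Step 1: ((((((\f.(\g.(\h.((f h) (g h))))) u) (\f.(\g.(\h.((f h) g))))) ((\f.(\g.(\h.((f h) (g h))))) (\d.(\e.((d e) e))))) (\b.(\c.b))) (\f.(\g.(\h.(f (g h))))))
Step 2: (((((\g.(\h.((u h) (g h)))) (\f.(\g.(\h.((f h) g))))) ((\f.(\g.(\h.((f h) (g h))))) (\d.(\e.((d e) e))))) (\b.(\c.b))) (\f.(\g.(\h.(f (g h))))))
Step 3: ((((\h.((u h) ((\f.(\g.(\h.((f h) g)))) h))) ((\f.(\g.(\h.((f h) (g h))))) (\d.(\e.((d e) e))))) (\b.(\c.b))) (\f.(\g.(\h.(f (g h))))))

Answer: ((((\h.((u h) ((\f.(\g.(\h.((f h) g)))) h))) ((\f.(\g.(\h.((f h) (g h))))) (\d.(\e.((d e) e))))) (\b.(\c.b))) (\f.(\g.(\h.(f (g h))))))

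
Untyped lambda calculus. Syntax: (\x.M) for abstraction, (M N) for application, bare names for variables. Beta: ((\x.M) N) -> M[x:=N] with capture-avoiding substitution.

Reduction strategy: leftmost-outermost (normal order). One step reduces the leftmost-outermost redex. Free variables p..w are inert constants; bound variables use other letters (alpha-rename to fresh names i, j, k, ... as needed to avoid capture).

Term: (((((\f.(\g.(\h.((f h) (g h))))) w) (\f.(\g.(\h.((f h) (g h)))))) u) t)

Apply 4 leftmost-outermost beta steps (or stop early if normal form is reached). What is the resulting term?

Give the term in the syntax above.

Answer: (((w u) (\g.(\h.((u h) (g h))))) t)

Derivation:
Step 0: (((((\f.(\g.(\h.((f h) (g h))))) w) (\f.(\g.(\h.((f h) (g h)))))) u) t)
Step 1: ((((\g.(\h.((w h) (g h)))) (\f.(\g.(\h.((f h) (g h)))))) u) t)
Step 2: (((\h.((w h) ((\f.(\g.(\h.((f h) (g h))))) h))) u) t)
Step 3: (((w u) ((\f.(\g.(\h.((f h) (g h))))) u)) t)
Step 4: (((w u) (\g.(\h.((u h) (g h))))) t)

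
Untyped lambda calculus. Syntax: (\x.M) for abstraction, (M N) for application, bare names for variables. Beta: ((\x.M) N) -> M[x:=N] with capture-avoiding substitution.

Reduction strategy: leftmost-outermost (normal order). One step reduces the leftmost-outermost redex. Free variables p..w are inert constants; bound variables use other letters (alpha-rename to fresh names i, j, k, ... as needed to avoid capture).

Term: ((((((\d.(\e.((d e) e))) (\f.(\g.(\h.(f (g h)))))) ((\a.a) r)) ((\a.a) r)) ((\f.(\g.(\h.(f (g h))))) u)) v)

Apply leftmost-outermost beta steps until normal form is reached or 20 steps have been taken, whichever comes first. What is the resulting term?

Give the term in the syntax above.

Answer: (((r (r r)) (\g.(\h.(u (g h))))) v)

Derivation:
Step 0: ((((((\d.(\e.((d e) e))) (\f.(\g.(\h.(f (g h)))))) ((\a.a) r)) ((\a.a) r)) ((\f.(\g.(\h.(f (g h))))) u)) v)
Step 1: (((((\e.(((\f.(\g.(\h.(f (g h))))) e) e)) ((\a.a) r)) ((\a.a) r)) ((\f.(\g.(\h.(f (g h))))) u)) v)
Step 2: ((((((\f.(\g.(\h.(f (g h))))) ((\a.a) r)) ((\a.a) r)) ((\a.a) r)) ((\f.(\g.(\h.(f (g h))))) u)) v)
Step 3: (((((\g.(\h.(((\a.a) r) (g h)))) ((\a.a) r)) ((\a.a) r)) ((\f.(\g.(\h.(f (g h))))) u)) v)
Step 4: ((((\h.(((\a.a) r) (((\a.a) r) h))) ((\a.a) r)) ((\f.(\g.(\h.(f (g h))))) u)) v)
Step 5: (((((\a.a) r) (((\a.a) r) ((\a.a) r))) ((\f.(\g.(\h.(f (g h))))) u)) v)
Step 6: (((r (((\a.a) r) ((\a.a) r))) ((\f.(\g.(\h.(f (g h))))) u)) v)
Step 7: (((r (r ((\a.a) r))) ((\f.(\g.(\h.(f (g h))))) u)) v)
Step 8: (((r (r r)) ((\f.(\g.(\h.(f (g h))))) u)) v)
Step 9: (((r (r r)) (\g.(\h.(u (g h))))) v)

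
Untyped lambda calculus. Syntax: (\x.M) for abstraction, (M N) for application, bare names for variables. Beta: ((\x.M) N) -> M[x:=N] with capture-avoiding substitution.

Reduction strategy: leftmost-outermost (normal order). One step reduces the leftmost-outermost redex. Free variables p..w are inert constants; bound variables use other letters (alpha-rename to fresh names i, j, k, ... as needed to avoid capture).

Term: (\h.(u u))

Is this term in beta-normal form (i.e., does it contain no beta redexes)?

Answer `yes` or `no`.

Answer: yes

Derivation:
Term: (\h.(u u))
No beta redexes found.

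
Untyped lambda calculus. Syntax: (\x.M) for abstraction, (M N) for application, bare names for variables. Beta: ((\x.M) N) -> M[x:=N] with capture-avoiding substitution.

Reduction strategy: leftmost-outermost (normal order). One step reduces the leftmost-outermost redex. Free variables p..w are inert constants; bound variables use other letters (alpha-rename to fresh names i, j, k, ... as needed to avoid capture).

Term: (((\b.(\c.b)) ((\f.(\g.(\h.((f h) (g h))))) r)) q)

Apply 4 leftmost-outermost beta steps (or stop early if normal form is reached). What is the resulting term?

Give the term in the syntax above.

Answer: (\g.(\h.((r h) (g h))))

Derivation:
Step 0: (((\b.(\c.b)) ((\f.(\g.(\h.((f h) (g h))))) r)) q)
Step 1: ((\c.((\f.(\g.(\h.((f h) (g h))))) r)) q)
Step 2: ((\f.(\g.(\h.((f h) (g h))))) r)
Step 3: (\g.(\h.((r h) (g h))))
Step 4: (normal form reached)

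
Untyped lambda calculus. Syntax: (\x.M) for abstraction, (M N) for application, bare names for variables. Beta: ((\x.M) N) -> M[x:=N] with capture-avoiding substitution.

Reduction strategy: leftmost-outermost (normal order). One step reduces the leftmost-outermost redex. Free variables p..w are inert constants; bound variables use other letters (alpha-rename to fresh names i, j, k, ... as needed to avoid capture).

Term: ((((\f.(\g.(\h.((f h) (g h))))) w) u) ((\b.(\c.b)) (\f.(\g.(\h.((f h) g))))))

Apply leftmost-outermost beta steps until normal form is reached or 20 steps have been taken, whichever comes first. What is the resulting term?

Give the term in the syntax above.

Answer: ((w (\c.(\f.(\g.(\h.((f h) g)))))) (u (\c.(\f.(\g.(\h.((f h) g)))))))

Derivation:
Step 0: ((((\f.(\g.(\h.((f h) (g h))))) w) u) ((\b.(\c.b)) (\f.(\g.(\h.((f h) g))))))
Step 1: (((\g.(\h.((w h) (g h)))) u) ((\b.(\c.b)) (\f.(\g.(\h.((f h) g))))))
Step 2: ((\h.((w h) (u h))) ((\b.(\c.b)) (\f.(\g.(\h.((f h) g))))))
Step 3: ((w ((\b.(\c.b)) (\f.(\g.(\h.((f h) g)))))) (u ((\b.(\c.b)) (\f.(\g.(\h.((f h) g)))))))
Step 4: ((w (\c.(\f.(\g.(\h.((f h) g)))))) (u ((\b.(\c.b)) (\f.(\g.(\h.((f h) g)))))))
Step 5: ((w (\c.(\f.(\g.(\h.((f h) g)))))) (u (\c.(\f.(\g.(\h.((f h) g)))))))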